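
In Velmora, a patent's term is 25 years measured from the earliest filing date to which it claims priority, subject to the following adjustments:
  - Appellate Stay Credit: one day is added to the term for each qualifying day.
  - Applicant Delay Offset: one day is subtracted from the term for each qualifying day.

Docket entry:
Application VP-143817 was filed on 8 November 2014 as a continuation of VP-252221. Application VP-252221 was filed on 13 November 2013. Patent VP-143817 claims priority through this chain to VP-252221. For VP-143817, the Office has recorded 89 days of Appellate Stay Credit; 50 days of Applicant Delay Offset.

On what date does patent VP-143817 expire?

2038-12-22

Earliest priority filing: 13 November 2013.
Base term: 13 November 2013 + 25 years → 13 November 2038.
Appellate Stay Credit: +89 days → 10 February 2039.
Applicant Delay Offset: −50 days → 22 December 2038.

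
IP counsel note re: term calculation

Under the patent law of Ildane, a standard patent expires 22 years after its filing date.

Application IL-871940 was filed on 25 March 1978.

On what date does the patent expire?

Filing date + 22 years → 25 March 2000.

March 25, 2000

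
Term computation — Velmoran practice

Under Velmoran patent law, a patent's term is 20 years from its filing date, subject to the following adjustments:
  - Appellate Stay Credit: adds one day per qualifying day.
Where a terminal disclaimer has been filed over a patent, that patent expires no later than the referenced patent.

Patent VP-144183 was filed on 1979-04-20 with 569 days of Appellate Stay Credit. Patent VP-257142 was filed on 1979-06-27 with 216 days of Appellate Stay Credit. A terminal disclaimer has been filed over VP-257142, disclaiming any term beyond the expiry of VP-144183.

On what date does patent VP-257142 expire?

January 29, 2000

Natural term of VP-257142:
  Base: filing + 20 years → 27 June 1999.
  Appellate Stay Credit: +216 days → 29 January 2000.
Expiry of referenced patent VP-144183:
  Base: filing + 20 years → 20 April 1999.
  Appellate Stay Credit: +569 days → 9 November 2000.
Terminal disclaimer: VP-257142 expires on the earlier of 29 January 2000 and 9 November 2000.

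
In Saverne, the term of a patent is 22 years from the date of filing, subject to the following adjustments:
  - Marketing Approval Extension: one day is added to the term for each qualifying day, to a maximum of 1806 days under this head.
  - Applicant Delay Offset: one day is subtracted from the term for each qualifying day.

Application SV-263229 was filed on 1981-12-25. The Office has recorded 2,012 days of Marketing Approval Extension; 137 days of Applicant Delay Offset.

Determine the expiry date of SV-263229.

Base term: filing date + 22 years → 25 December 2003.
Marketing Approval Extension: 2012 days claimed exceeds the 1806-day cap, so +1806 days → 4 December 2008.
Applicant Delay Offset: −137 days → 20 July 2008.

July 20, 2008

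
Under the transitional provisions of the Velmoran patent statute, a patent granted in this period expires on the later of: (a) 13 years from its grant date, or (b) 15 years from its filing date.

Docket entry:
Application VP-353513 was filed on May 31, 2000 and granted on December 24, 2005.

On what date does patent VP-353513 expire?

2018-12-24

(a) grant + 13 years → 24 December 2018.
(b) filing + 15 years → 31 May 2015.
Later of the two: 24 December 2018.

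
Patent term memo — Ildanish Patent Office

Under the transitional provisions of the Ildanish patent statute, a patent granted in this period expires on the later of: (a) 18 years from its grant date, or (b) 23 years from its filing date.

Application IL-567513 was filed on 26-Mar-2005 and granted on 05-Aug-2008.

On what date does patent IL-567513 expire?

March 26, 2028

(a) grant + 18 years → 5 August 2026.
(b) filing + 23 years → 26 March 2028.
Later of the two: 26 March 2028.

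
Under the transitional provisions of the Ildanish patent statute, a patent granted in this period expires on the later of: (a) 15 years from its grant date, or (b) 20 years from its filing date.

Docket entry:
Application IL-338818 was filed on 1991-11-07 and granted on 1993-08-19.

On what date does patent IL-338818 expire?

November 7, 2011

(a) grant + 15 years → 19 August 2008.
(b) filing + 20 years → 7 November 2011.
Later of the two: 7 November 2011.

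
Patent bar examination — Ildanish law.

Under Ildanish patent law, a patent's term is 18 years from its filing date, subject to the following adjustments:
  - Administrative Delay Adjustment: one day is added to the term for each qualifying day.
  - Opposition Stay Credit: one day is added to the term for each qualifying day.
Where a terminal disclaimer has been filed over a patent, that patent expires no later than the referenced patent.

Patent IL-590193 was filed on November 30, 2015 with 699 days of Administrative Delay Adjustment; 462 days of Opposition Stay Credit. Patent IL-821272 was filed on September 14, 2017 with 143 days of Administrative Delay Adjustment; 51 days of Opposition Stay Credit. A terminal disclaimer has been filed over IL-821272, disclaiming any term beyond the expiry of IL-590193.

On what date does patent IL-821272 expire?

Natural term of IL-821272:
  Base: filing + 18 years → 14 September 2035.
  Administrative Delay Adjustment: +143 days → 4 February 2036.
  Opposition Stay Credit: +51 days → 26 March 2036.
Expiry of referenced patent IL-590193:
  Base: filing + 18 years → 30 November 2033.
  Administrative Delay Adjustment: +699 days → 30 October 2035.
  Opposition Stay Credit: +462 days → 3 February 2037.
Terminal disclaimer: IL-821272 expires on the earlier of 26 March 2036 and 3 February 2037.

2036-03-26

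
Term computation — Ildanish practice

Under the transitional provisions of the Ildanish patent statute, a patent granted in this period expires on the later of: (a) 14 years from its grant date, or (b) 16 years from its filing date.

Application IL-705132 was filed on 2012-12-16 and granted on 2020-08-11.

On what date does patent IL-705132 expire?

(a) grant + 14 years → 11 August 2034.
(b) filing + 16 years → 16 December 2028.
Later of the two: 11 August 2034.

August 11, 2034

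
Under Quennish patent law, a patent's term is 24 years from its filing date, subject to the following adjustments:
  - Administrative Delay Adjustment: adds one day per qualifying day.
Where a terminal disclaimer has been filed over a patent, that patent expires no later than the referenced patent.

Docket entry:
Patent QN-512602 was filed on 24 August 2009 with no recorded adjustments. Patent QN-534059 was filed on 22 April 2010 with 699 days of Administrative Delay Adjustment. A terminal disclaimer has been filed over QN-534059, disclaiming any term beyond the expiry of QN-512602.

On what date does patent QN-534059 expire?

August 24, 2033

Natural term of QN-534059:
  Base: filing + 24 years → 22 April 2034.
  Administrative Delay Adjustment: +699 days → 21 March 2036.
Expiry of referenced patent QN-512602:
  Base: filing + 24 years → 24 August 2033.
Terminal disclaimer: QN-534059 expires on the earlier of 21 March 2036 and 24 August 2033.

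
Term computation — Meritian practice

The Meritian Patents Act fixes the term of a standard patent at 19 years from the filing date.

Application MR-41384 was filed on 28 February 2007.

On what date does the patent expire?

2026-02-28

Filing date + 19 years → 28 February 2026.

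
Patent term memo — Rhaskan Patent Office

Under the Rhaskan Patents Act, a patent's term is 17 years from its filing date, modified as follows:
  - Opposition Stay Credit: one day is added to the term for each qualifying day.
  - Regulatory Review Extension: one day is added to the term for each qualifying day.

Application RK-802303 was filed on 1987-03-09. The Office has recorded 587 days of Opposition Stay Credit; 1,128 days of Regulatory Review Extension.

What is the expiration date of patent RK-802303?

November 18, 2008

Base term: filing date + 17 years → 9 March 2004.
Opposition Stay Credit: +587 days → 17 October 2005.
Regulatory Review Extension: +1128 days → 18 November 2008.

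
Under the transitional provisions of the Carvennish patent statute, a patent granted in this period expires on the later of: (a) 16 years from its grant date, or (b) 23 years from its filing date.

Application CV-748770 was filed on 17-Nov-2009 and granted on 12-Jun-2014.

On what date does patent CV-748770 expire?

(a) grant + 16 years → 12 June 2030.
(b) filing + 23 years → 17 November 2032.
Later of the two: 17 November 2032.

2032-11-17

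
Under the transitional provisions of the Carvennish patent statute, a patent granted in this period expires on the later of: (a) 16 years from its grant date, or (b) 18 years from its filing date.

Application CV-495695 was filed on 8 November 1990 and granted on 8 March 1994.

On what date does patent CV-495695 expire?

2010-03-08

(a) grant + 16 years → 8 March 2010.
(b) filing + 18 years → 8 November 2008.
Later of the two: 8 March 2010.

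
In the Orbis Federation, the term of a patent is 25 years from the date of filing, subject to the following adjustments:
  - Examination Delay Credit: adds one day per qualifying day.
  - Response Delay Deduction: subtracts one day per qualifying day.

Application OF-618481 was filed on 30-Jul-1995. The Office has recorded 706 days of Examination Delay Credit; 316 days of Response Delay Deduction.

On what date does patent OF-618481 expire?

Base term: filing date + 25 years → 30 July 2020.
Examination Delay Credit: +706 days → 6 July 2022.
Response Delay Deduction: −316 days → 24 August 2021.

2021-08-24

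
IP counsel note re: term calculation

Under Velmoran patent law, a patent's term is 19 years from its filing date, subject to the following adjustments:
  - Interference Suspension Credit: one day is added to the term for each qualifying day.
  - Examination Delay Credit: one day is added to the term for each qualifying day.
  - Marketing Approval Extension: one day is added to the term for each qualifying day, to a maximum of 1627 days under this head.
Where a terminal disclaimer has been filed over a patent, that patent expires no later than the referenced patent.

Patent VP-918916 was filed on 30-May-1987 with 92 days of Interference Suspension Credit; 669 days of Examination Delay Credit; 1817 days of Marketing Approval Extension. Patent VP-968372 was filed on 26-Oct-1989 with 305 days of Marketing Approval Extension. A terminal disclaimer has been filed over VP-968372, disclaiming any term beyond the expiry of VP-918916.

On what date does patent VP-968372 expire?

Natural term of VP-968372:
  Base: filing + 19 years → 26 October 2008.
  Marketing Approval Extension: 305 days (within the 1627-day cap) → +305 days → 27 August 2009.
Expiry of referenced patent VP-918916:
  Base: filing + 19 years → 30 May 2006.
  Interference Suspension Credit: +92 days → 30 August 2006.
  Examination Delay Credit: +669 days → 29 June 2008.
  Marketing Approval Extension: 1817 days claimed exceeds the 1627-day cap, so +1627 days → 12 December 2012.
Terminal disclaimer: VP-968372 expires on the earlier of 27 August 2009 and 12 December 2012.

2009-08-27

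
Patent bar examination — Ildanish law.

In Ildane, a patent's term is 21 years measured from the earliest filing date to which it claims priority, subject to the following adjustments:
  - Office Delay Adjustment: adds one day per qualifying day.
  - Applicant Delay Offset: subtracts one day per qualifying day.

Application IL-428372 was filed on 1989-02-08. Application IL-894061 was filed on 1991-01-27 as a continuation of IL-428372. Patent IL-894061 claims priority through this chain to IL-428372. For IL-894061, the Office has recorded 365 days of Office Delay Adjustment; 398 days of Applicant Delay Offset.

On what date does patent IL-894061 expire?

Earliest priority filing: 8 February 1989.
Base term: 8 February 1989 + 21 years → 8 February 2010.
Office Delay Adjustment: +365 days → 8 February 2011.
Applicant Delay Offset: −398 days → 6 January 2010.

2010-01-06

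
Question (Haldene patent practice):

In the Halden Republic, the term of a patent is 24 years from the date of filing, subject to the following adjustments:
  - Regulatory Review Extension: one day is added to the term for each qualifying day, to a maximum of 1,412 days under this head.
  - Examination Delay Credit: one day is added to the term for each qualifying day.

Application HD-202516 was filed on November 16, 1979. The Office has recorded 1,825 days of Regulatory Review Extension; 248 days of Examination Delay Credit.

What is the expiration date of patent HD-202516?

June 2, 2008

Base term: filing date + 24 years → 16 November 2003.
Regulatory Review Extension: 1825 days claimed exceeds the 1412-day cap, so +1412 days → 28 September 2007.
Examination Delay Credit: +248 days → 2 June 2008.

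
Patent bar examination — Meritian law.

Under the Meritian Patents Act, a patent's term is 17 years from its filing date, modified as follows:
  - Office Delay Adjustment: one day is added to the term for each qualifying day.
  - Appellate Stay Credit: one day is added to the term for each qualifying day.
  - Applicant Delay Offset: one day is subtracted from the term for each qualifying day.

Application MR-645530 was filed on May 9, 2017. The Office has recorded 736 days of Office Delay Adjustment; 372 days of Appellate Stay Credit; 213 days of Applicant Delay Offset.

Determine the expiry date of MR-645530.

October 20, 2036

Base term: filing date + 17 years → 9 May 2034.
Office Delay Adjustment: +736 days → 14 May 2036.
Appellate Stay Credit: +372 days → 21 May 2037.
Applicant Delay Offset: −213 days → 20 October 2036.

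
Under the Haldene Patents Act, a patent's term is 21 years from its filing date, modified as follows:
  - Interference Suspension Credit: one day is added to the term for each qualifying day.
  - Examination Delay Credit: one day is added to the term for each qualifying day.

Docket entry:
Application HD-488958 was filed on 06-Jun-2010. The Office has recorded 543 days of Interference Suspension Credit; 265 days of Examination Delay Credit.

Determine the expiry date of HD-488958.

2033-08-22

Base term: filing date + 21 years → 6 June 2031.
Interference Suspension Credit: +543 days → 30 November 2032.
Examination Delay Credit: +265 days → 22 August 2033.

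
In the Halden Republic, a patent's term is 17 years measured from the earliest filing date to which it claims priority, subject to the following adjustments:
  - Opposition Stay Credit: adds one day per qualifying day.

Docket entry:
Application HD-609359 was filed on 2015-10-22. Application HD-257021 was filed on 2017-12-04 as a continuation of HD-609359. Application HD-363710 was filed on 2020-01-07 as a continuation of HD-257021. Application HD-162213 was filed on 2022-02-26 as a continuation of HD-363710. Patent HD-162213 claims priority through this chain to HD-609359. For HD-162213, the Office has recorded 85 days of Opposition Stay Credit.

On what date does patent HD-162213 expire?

Earliest priority filing: 22 October 2015.
Base term: 22 October 2015 + 17 years → 22 October 2032.
Opposition Stay Credit: +85 days → 15 January 2033.

2033-01-15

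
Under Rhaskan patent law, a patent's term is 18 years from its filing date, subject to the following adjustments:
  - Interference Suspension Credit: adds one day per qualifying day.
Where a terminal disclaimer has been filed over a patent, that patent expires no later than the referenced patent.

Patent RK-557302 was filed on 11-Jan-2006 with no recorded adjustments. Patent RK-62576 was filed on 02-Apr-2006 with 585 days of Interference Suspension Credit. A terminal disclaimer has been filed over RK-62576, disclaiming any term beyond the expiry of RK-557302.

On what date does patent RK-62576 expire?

Natural term of RK-62576:
  Base: filing + 18 years → 2 April 2024.
  Interference Suspension Credit: +585 days → 8 November 2025.
Expiry of referenced patent RK-557302:
  Base: filing + 18 years → 11 January 2024.
Terminal disclaimer: RK-62576 expires on the earlier of 8 November 2025 and 11 January 2024.

2024-01-11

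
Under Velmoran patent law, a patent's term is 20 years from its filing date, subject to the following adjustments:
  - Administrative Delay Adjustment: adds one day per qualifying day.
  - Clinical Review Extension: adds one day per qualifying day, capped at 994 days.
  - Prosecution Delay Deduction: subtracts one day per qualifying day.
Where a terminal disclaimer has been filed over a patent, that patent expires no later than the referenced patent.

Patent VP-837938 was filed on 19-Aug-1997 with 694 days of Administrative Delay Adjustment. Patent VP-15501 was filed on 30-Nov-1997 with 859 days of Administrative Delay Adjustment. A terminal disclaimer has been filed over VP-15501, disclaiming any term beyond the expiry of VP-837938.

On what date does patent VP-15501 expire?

2019-07-14

Natural term of VP-15501:
  Base: filing + 20 years → 30 November 2017.
  Administrative Delay Adjustment: +859 days → 7 April 2020.
Expiry of referenced patent VP-837938:
  Base: filing + 20 years → 19 August 2017.
  Administrative Delay Adjustment: +694 days → 14 July 2019.
Terminal disclaimer: VP-15501 expires on the earlier of 7 April 2020 and 14 July 2019.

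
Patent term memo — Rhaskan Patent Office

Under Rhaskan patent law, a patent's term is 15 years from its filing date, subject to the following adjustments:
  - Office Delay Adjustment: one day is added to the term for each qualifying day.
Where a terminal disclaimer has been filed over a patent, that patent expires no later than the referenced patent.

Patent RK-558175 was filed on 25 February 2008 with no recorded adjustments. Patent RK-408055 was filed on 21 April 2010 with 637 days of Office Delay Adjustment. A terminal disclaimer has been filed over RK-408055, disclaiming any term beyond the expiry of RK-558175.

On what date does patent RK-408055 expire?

February 25, 2023

Natural term of RK-408055:
  Base: filing + 15 years → 21 April 2025.
  Office Delay Adjustment: +637 days → 18 January 2027.
Expiry of referenced patent RK-558175:
  Base: filing + 15 years → 25 February 2023.
Terminal disclaimer: RK-408055 expires on the earlier of 18 January 2027 and 25 February 2023.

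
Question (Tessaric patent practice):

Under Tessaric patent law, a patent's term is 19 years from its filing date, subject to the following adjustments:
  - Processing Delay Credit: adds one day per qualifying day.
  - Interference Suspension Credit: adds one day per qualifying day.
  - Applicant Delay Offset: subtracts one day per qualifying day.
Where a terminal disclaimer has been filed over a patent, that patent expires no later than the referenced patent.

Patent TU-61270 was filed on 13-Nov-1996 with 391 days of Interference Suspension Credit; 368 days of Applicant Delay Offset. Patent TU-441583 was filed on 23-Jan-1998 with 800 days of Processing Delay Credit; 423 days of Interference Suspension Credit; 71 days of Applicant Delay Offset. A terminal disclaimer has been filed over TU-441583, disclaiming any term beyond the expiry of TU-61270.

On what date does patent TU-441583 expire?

December 6, 2015

Natural term of TU-441583:
  Base: filing + 19 years → 23 January 2017.
  Processing Delay Credit: +800 days → 3 April 2019.
  Interference Suspension Credit: +423 days → 30 May 2020.
  Applicant Delay Offset: −71 days → 20 March 2020.
Expiry of referenced patent TU-61270:
  Base: filing + 19 years → 13 November 2015.
  Interference Suspension Credit: +391 days → 8 December 2016.
  Applicant Delay Offset: −368 days → 6 December 2015.
Terminal disclaimer: TU-441583 expires on the earlier of 20 March 2020 and 6 December 2015.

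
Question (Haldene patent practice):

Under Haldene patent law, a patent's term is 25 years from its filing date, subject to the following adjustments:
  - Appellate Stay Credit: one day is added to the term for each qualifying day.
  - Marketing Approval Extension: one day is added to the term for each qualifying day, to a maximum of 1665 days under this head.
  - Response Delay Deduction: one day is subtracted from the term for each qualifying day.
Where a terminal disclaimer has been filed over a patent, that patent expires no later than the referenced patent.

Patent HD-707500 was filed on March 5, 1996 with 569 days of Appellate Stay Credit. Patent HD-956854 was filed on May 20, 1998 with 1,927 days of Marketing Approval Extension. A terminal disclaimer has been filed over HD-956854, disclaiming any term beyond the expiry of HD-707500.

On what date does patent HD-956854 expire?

Natural term of HD-956854:
  Base: filing + 25 years → 20 May 2023.
  Marketing Approval Extension: 1927 days claimed exceeds the 1665-day cap, so +1665 days → 10 December 2027.
Expiry of referenced patent HD-707500:
  Base: filing + 25 years → 5 March 2021.
  Appellate Stay Credit: +569 days → 25 September 2022.
Terminal disclaimer: HD-956854 expires on the earlier of 10 December 2027 and 25 September 2022.

2022-09-25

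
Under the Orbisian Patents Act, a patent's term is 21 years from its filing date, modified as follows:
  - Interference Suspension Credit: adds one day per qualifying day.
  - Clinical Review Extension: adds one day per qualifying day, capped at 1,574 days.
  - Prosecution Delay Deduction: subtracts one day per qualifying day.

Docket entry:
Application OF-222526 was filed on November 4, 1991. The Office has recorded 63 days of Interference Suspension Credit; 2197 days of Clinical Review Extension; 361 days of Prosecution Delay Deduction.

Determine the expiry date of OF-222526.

2016-05-03

Base term: filing date + 21 years → 4 November 2012.
Interference Suspension Credit: +63 days → 6 January 2013.
Clinical Review Extension: 2197 days claimed exceeds the 1574-day cap, so +1574 days → 29 April 2017.
Prosecution Delay Deduction: −361 days → 3 May 2016.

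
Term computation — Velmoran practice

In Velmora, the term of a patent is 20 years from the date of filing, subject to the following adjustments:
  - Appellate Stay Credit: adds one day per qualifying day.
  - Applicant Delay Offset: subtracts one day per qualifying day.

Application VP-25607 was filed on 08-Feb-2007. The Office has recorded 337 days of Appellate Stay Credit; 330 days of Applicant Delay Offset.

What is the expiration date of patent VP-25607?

Base term: filing date + 20 years → 8 February 2027.
Appellate Stay Credit: +337 days → 11 January 2028.
Applicant Delay Offset: −330 days → 15 February 2027.

2027-02-15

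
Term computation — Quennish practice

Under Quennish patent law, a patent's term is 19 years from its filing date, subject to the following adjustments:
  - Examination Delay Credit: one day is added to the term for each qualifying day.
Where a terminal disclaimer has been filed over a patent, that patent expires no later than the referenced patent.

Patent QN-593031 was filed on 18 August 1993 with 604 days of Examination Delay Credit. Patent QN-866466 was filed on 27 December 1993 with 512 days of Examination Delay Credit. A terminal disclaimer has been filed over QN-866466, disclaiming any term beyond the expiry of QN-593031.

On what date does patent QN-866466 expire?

Natural term of QN-866466:
  Base: filing + 19 years → 27 December 2012.
  Examination Delay Credit: +512 days → 23 May 2014.
Expiry of referenced patent QN-593031:
  Base: filing + 19 years → 18 August 2012.
  Examination Delay Credit: +604 days → 14 April 2014.
Terminal disclaimer: QN-866466 expires on the earlier of 23 May 2014 and 14 April 2014.

April 14, 2014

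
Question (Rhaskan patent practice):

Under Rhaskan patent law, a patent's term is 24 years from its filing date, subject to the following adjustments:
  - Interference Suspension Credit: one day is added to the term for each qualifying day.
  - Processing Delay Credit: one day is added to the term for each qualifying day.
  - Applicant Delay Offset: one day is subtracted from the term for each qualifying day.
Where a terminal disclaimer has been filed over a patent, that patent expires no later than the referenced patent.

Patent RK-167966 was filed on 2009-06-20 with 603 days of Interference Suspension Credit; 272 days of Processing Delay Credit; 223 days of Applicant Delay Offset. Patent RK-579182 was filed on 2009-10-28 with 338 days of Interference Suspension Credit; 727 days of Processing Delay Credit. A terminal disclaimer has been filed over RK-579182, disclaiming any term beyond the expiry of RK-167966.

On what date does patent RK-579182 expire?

Natural term of RK-579182:
  Base: filing + 24 years → 28 October 2033.
  Interference Suspension Credit: +338 days → 1 October 2034.
  Processing Delay Credit: +727 days → 27 September 2036.
Expiry of referenced patent RK-167966:
  Base: filing + 24 years → 20 June 2033.
  Interference Suspension Credit: +603 days → 13 February 2035.
  Processing Delay Credit: +272 days → 12 November 2035.
  Applicant Delay Offset: −223 days → 3 April 2035.
Terminal disclaimer: RK-579182 expires on the earlier of 27 September 2036 and 3 April 2035.

April 3, 2035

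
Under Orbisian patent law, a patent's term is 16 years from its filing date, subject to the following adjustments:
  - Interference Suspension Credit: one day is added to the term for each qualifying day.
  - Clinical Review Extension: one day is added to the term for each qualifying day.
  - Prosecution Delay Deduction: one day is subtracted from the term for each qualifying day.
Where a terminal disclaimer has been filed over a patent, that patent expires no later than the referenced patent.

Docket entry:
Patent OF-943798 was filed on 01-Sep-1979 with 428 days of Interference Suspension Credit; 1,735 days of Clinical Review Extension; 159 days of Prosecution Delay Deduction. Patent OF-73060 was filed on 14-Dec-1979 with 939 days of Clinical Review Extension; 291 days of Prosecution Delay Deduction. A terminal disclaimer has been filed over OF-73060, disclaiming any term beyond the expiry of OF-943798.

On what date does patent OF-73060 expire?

Natural term of OF-73060:
  Base: filing + 16 years → 14 December 1995.
  Clinical Review Extension: +939 days → 10 July 1998.
  Prosecution Delay Deduction: −291 days → 22 September 1997.
Expiry of referenced patent OF-943798:
  Base: filing + 16 years → 1 September 1995.
  Interference Suspension Credit: +428 days → 2 November 1996.
  Clinical Review Extension: +1735 days → 3 August 2001.
  Prosecution Delay Deduction: −159 days → 25 February 2001.
Terminal disclaimer: OF-73060 expires on the earlier of 22 September 1997 and 25 February 2001.

September 22, 1997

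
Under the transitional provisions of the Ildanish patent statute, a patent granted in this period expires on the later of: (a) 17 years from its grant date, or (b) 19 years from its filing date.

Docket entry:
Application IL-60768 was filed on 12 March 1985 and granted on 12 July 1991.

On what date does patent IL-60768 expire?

2008-07-12

(a) grant + 17 years → 12 July 2008.
(b) filing + 19 years → 12 March 2004.
Later of the two: 12 July 2008.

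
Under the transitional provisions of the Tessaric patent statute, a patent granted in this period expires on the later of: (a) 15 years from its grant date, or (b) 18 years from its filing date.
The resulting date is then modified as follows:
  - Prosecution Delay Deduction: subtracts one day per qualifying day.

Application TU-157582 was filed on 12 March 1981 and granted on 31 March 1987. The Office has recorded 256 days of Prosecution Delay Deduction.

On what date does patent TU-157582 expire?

(a) grant + 15 years → 31 March 2002.
(b) filing + 18 years → 12 March 1999.
Later of the two: 31 March 2002.
Prosecution Delay Deduction: −256 days → 18 July 2001.

2001-07-18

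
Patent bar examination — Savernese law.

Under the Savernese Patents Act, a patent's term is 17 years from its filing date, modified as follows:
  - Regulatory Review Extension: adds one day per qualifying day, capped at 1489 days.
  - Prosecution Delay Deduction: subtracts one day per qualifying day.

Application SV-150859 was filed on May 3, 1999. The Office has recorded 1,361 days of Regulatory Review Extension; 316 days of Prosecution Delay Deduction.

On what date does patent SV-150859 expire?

Base term: filing date + 17 years → 3 May 2016.
Regulatory Review Extension: 1361 days (within the 1489-day cap) → +1361 days → 24 January 2020.
Prosecution Delay Deduction: −316 days → 14 March 2019.

March 14, 2019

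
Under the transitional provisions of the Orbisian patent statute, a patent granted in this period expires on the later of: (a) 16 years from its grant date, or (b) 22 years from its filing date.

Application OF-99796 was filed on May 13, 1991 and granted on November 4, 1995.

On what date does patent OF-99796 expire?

(a) grant + 16 years → 4 November 2011.
(b) filing + 22 years → 13 May 2013.
Later of the two: 13 May 2013.

2013-05-13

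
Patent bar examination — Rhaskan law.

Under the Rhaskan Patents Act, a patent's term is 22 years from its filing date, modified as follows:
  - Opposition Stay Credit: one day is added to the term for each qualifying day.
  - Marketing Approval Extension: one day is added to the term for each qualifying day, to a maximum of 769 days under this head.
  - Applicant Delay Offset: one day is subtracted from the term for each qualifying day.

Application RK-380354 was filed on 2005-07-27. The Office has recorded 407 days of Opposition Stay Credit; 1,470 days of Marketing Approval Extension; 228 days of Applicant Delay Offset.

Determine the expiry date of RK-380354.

2030-03-01

Base term: filing date + 22 years → 27 July 2027.
Opposition Stay Credit: +407 days → 6 September 2028.
Marketing Approval Extension: 1470 days claimed exceeds the 769-day cap, so +769 days → 15 October 2030.
Applicant Delay Offset: −228 days → 1 March 2030.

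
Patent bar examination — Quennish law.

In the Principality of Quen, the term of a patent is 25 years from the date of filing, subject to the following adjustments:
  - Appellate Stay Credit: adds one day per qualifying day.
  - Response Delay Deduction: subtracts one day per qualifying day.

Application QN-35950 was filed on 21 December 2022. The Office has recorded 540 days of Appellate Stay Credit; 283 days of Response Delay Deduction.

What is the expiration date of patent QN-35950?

Base term: filing date + 25 years → 21 December 2047.
Appellate Stay Credit: +540 days → 13 June 2049.
Response Delay Deduction: −283 days → 3 September 2048.

September 3, 2048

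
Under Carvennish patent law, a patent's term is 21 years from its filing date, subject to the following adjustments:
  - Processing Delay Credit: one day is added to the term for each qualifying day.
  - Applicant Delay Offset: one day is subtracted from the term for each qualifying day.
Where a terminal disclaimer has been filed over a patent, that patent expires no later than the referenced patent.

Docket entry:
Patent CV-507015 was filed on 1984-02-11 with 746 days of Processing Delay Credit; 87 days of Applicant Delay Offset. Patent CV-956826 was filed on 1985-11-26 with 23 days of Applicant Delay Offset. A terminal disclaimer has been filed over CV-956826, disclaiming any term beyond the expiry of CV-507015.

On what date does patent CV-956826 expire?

2006-11-03

Natural term of CV-956826:
  Base: filing + 21 years → 26 November 2006.
  Applicant Delay Offset: −23 days → 3 November 2006.
Expiry of referenced patent CV-507015:
  Base: filing + 21 years → 11 February 2005.
  Processing Delay Credit: +746 days → 27 February 2007.
  Applicant Delay Offset: −87 days → 2 December 2006.
Terminal disclaimer: CV-956826 expires on the earlier of 3 November 2006 and 2 December 2006.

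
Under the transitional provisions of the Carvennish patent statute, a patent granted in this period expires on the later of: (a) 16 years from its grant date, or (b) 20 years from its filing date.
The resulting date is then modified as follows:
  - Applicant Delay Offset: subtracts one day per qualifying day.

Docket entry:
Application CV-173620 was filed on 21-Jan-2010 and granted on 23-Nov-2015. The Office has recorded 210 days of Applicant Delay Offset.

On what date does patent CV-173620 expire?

April 27, 2031

(a) grant + 16 years → 23 November 2031.
(b) filing + 20 years → 21 January 2030.
Later of the two: 23 November 2031.
Applicant Delay Offset: −210 days → 27 April 2031.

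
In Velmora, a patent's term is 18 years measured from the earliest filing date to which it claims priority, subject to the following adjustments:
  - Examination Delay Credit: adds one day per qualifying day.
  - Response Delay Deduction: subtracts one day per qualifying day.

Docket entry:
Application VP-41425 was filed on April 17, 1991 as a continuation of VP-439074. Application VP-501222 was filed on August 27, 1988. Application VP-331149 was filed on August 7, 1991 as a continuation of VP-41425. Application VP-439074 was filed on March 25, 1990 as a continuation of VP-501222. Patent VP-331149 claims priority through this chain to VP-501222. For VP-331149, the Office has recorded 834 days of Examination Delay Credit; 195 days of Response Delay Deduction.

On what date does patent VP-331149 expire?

Earliest priority filing: 27 August 1988.
Base term: 27 August 1988 + 18 years → 27 August 2006.
Examination Delay Credit: +834 days → 8 December 2008.
Response Delay Deduction: −195 days → 27 May 2008.

2008-05-27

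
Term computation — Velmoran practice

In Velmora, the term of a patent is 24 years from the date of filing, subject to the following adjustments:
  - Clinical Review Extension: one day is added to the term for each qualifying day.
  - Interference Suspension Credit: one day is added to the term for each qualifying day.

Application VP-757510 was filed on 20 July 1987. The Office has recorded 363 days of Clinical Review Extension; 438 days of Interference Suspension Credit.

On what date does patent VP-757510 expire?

2013-09-28

Base term: filing date + 24 years → 20 July 2011.
Clinical Review Extension: +363 days → 17 July 2012.
Interference Suspension Credit: +438 days → 28 September 2013.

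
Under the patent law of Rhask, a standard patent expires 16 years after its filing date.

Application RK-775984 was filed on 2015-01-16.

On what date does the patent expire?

January 16, 2031

Filing date + 16 years → 16 January 2031.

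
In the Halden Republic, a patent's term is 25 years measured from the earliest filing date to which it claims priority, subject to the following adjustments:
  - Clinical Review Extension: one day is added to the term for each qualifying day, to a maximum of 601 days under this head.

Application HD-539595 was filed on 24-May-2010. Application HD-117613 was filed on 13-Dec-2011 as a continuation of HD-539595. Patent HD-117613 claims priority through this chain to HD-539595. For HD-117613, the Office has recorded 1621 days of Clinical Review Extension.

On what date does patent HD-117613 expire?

Earliest priority filing: 24 May 2010.
Base term: 24 May 2010 + 25 years → 24 May 2035.
Clinical Review Extension: 1621 days claimed exceeds the 601-day cap, so +601 days → 14 January 2037.

January 14, 2037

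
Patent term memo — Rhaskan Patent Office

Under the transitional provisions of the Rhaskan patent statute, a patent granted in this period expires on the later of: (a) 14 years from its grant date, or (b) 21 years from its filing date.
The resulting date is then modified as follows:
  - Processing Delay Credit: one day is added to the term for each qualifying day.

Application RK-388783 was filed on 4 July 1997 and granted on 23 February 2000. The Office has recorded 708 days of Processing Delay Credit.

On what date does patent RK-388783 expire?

2020-06-11

(a) grant + 14 years → 23 February 2014.
(b) filing + 21 years → 4 July 2018.
Later of the two: 4 July 2018.
Processing Delay Credit: +708 days → 11 June 2020.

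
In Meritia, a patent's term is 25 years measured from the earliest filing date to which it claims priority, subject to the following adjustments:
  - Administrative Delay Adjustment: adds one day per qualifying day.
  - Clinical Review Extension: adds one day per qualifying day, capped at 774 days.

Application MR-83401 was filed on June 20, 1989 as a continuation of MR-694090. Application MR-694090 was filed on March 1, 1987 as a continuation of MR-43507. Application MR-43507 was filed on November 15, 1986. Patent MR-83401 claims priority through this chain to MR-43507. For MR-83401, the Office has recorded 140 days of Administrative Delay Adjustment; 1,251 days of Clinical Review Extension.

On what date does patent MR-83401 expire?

Earliest priority filing: 15 November 1986.
Base term: 15 November 1986 + 25 years → 15 November 2011.
Administrative Delay Adjustment: +140 days → 3 April 2012.
Clinical Review Extension: 1251 days claimed exceeds the 774-day cap, so +774 days → 17 May 2014.

May 17, 2014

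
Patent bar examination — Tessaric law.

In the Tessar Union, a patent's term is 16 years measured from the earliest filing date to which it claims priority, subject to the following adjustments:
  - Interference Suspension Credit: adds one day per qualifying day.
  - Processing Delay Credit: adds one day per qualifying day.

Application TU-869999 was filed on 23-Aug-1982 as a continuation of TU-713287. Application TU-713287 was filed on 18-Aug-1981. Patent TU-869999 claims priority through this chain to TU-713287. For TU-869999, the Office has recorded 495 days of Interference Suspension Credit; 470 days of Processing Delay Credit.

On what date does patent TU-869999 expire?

Earliest priority filing: 18 August 1981.
Base term: 18 August 1981 + 16 years → 18 August 1997.
Interference Suspension Credit: +495 days → 26 December 1998.
Processing Delay Credit: +470 days → 9 April 2000.

2000-04-09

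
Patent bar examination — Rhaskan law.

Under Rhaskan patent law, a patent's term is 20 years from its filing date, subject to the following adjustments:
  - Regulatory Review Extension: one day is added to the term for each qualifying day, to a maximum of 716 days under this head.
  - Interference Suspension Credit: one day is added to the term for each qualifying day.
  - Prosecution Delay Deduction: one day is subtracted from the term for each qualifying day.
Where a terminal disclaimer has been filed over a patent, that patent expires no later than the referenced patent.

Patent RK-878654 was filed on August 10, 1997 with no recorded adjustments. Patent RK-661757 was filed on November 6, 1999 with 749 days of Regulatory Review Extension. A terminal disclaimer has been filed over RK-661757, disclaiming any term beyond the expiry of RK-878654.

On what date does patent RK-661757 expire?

Natural term of RK-661757:
  Base: filing + 20 years → 6 November 2019.
  Regulatory Review Extension: 749 days claimed exceeds the 716-day cap, so +716 days → 22 October 2021.
Expiry of referenced patent RK-878654:
  Base: filing + 20 years → 10 August 2017.
Terminal disclaimer: RK-661757 expires on the earlier of 22 October 2021 and 10 August 2017.

August 10, 2017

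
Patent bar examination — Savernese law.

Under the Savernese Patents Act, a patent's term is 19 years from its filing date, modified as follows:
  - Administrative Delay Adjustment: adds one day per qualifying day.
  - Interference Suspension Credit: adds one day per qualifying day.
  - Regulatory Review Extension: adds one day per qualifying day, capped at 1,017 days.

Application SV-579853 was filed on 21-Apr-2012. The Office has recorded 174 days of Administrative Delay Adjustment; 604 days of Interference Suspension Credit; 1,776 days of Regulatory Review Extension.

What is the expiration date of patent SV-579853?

Base term: filing date + 19 years → 21 April 2031.
Administrative Delay Adjustment: +174 days → 12 October 2031.
Interference Suspension Credit: +604 days → 7 June 2033.
Regulatory Review Extension: 1776 days claimed exceeds the 1017-day cap, so +1017 days → 20 March 2036.

2036-03-20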